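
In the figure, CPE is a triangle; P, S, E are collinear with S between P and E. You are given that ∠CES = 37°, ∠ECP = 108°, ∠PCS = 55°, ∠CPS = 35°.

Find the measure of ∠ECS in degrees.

1. ∠CSP = 90°  [△CPS]
2. ∠CSE = 90°  [linear pair at S on PE]
3. ∠ECS = 53°  [△CSE]

∠ECS = 53°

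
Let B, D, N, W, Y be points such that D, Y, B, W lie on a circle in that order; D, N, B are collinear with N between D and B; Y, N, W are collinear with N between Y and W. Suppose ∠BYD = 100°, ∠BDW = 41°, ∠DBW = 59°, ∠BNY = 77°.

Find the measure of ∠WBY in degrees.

1. ∠BYW = 41°  [same arc BW]
2. ∠DYW = 59°  [same arc DW]
3. ∠DNY = 103°  [linear pair at N on DB]
4. ∠BDY = 18°  [△DNY]
5. ∠BWY = 18°  [same arc YB]
6. ∠WBY = 121°  [△YBW]

∠WBY = 121°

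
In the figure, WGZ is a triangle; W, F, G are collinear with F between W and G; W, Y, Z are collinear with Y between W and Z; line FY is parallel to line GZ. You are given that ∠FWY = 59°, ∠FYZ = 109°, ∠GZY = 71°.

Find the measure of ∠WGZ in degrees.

1. ∠GWZ = 59°  [F on WG, Y on WZ]
2. ∠GZW = 71°  [Y on ray ZW]
3. ∠WGZ = 50°  [△WGZ]

∠WGZ = 50°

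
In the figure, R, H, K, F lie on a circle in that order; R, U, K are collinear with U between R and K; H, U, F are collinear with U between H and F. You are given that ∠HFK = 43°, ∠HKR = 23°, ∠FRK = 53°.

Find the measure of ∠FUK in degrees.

∠FUK = 76°

1. ∠HFR = 23°  [same arc RH]
2. ∠FUR = 104°  [△RUF]
3. ∠FUK = 76°  [linear pair at U on RK]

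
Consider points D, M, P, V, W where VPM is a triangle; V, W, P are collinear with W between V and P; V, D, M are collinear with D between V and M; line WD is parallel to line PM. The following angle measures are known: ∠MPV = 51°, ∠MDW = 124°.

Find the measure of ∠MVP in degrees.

∠MVP = 73°

1. ∠DWV = 51°  [WD∥PM, corresponding at W]
2. ∠VDW = 56°  [linear pair at D on VM]
3. ∠DVW = 73°  [△VWD]
4. ∠MVP = 73°  [W on VP, D on VM]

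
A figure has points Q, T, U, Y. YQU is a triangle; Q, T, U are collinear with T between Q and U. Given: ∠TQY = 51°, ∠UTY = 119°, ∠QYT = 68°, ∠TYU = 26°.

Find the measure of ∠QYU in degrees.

1. ∠UQY = 51°  [T on ray QU]
2. ∠TUY = 35°  [△YTU]
3. ∠QUY = 35°  [T on ray UQ]
4. ∠QYU = 94°  [△YQU]

∠QYU = 94°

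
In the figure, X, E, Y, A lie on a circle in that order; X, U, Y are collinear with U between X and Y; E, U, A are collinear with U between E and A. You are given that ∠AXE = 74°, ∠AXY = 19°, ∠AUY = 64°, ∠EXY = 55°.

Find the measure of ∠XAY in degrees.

1. ∠EAY = 55°  [same arc EY]
2. ∠AYX = 61°  [△YUA]
3. ∠XAY = 100°  [△XYA]

∠XAY = 100°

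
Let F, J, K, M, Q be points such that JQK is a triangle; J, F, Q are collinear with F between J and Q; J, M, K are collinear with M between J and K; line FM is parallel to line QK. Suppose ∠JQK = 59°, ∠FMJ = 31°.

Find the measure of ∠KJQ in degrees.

1. ∠JFM = 59°  [FM∥QK, corresponding at F]
2. ∠FJM = 90°  [△JFM]
3. ∠KJQ = 90°  [F on JQ, M on JK]

∠KJQ = 90°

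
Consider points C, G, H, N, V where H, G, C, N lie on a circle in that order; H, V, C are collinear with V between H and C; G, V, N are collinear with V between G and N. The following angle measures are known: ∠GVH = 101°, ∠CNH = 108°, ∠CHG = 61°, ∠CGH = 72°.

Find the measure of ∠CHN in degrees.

∠CHN = 54°

1. ∠CVN = 101°  [vertical angles at V]
2. ∠GCH = 47°  [△HGC]
3. ∠HVN = 79°  [linear pair at V on HC]
4. ∠GNH = 47°  [same arc HG]
5. ∠CHN = 54°  [△HVN]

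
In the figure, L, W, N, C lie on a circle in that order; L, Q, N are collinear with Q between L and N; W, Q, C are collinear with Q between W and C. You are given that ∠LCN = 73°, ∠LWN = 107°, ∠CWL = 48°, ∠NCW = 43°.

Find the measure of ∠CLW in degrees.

∠CLW = 102°

1. ∠CNL = 48°  [same arc LC]
2. ∠CQN = 89°  [△NQC]
3. ∠CLN = 59°  [△LNC]
4. ∠CQL = 91°  [linear pair at Q on LN]
5. ∠LCW = 30°  [△LQC]
6. ∠CLW = 102°  [△LWC]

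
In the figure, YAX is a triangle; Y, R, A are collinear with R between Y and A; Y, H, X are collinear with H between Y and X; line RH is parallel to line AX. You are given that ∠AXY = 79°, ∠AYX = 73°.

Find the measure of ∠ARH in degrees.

∠ARH = 152°

1. ∠XAY = 28°  [△YAX]
2. ∠HRY = 28°  [RH∥AX, corresponding at R]
3. ∠ARH = 152°  [linear pair at R on YA]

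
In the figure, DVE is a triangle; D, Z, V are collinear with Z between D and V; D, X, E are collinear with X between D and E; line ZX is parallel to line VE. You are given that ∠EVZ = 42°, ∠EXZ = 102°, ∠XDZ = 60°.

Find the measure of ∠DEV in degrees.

∠DEV = 78°

1. ∠DVE = 42°  [Z on ray VD]
2. ∠EDV = 60°  [Z on DV, X on DE]
3. ∠DEV = 78°  [△DVE]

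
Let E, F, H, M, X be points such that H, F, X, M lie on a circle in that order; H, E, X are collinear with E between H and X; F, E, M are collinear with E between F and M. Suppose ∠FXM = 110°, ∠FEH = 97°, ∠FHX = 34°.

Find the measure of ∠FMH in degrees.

1. ∠FHM = 70°  [cyclic HFXM, opposite ∠H+∠X]
2. ∠HFM = 49°  [△HEF]
3. ∠FMH = 61°  [△HFM]

∠FMH = 61°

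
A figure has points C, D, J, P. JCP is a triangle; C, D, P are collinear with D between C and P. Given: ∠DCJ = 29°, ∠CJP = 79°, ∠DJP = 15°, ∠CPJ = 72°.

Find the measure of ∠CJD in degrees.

∠CJD = 64°

1. ∠DPJ = 72°  [D on ray PC]
2. ∠JDP = 93°  [△JDP]
3. ∠CDJ = 87°  [linear pair at D on CP]
4. ∠CJD = 64°  [△JCD]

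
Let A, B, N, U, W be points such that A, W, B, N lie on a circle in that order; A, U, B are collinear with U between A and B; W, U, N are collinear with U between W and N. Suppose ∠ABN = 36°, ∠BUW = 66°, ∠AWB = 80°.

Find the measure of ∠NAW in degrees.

∠NAW = 74°

1. ∠AWN = 36°  [same arc AN]
2. ∠AUN = 66°  [vertical angles at U]
3. ∠ANB = 100°  [cyclic AWBN, opposite ∠W+∠N]
4. ∠BAN = 44°  [△ABN]
5. ∠ANW = 70°  [△AUN]
6. ∠NAW = 74°  [△AWN]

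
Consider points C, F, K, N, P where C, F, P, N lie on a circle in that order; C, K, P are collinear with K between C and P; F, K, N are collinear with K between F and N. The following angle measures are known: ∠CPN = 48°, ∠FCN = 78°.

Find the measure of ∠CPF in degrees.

1. ∠CFN = 48°  [same arc CN]
2. ∠CNF = 54°  [△CFN]
3. ∠CPF = 54°  [same arc CF]

∠CPF = 54°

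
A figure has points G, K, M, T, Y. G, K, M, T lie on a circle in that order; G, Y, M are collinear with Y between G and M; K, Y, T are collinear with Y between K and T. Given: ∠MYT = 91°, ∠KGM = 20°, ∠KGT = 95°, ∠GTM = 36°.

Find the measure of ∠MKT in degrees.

∠MKT = 75°

1. ∠KTM = 20°  [same arc KM]
2. ∠KMT = 85°  [cyclic GKMT, opposite ∠G+∠M]
3. ∠MKT = 75°  [△KMT]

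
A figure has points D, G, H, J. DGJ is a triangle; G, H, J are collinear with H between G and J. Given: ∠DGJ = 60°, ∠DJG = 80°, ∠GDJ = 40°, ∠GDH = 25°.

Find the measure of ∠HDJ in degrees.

1. ∠DGH = 60°  [H on ray GJ]
2. ∠DJH = 80°  [H on ray JG]
3. ∠DHG = 95°  [△DGH]
4. ∠DHJ = 85°  [linear pair at H on GJ]
5. ∠HDJ = 15°  [△DHJ]

∠HDJ = 15°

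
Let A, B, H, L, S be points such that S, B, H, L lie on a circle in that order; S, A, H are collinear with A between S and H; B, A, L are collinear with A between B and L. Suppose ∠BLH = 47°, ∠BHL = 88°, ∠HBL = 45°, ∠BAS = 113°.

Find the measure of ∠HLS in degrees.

1. ∠HSL = 45°  [same arc HL]
2. ∠HAL = 113°  [vertical angles at A]
3. ∠LHS = 20°  [△HAL]
4. ∠HLS = 115°  [△SHL]

∠HLS = 115°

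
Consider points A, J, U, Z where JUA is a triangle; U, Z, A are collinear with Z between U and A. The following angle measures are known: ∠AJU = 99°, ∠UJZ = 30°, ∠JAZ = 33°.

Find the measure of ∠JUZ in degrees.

∠JUZ = 48°

1. ∠JAU = 33°  [Z on ray AU]
2. ∠AUJ = 48°  [△JUA]
3. ∠JUZ = 48°  [Z on ray UA]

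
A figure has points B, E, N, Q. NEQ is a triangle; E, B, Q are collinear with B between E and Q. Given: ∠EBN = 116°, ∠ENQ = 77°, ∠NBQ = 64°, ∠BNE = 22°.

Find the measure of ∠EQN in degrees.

1. ∠BEN = 42°  [△NEB]
2. ∠NEQ = 42°  [B on ray EQ]
3. ∠EQN = 61°  [△NEQ]

∠EQN = 61°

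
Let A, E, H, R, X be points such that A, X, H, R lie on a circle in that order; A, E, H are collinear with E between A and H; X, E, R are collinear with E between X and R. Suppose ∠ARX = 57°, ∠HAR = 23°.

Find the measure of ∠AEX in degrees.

∠AEX = 80°

1. ∠AHX = 57°  [same arc AX]
2. ∠HXR = 23°  [same arc HR]
3. ∠HEX = 100°  [△XEH]
4. ∠AEX = 80°  [linear pair at E on AH]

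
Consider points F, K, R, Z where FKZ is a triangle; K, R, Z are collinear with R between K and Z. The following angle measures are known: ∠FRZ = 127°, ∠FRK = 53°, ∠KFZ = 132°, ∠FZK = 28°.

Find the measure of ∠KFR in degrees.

1. ∠FKZ = 20°  [△FKZ]
2. ∠FKR = 20°  [R on ray KZ]
3. ∠KFR = 107°  [△FKR]

∠KFR = 107°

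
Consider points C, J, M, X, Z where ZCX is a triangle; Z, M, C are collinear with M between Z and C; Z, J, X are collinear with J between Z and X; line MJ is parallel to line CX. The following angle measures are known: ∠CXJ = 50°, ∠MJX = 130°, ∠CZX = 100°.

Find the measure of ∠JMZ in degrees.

∠JMZ = 30°

1. ∠MJZ = 50°  [linear pair at J on ZX]
2. ∠JZM = 100°  [M on ZC, J on ZX]
3. ∠JMZ = 30°  [△ZMJ]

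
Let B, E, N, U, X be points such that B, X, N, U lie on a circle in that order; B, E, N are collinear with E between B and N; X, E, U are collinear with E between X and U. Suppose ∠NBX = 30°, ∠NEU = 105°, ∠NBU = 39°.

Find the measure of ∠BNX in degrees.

∠BNX = 66°

1. ∠BEX = 105°  [vertical angles at E]
2. ∠NXU = 39°  [same arc NU]
3. ∠NEX = 75°  [linear pair at E on BN]
4. ∠BNX = 66°  [△XEN]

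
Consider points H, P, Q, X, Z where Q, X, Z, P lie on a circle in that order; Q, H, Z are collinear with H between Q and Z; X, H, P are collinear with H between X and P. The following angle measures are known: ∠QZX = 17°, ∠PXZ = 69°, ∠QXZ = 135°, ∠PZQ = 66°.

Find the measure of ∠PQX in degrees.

∠PQX = 97°

1. ∠QPX = 17°  [same arc QX]
2. ∠PXQ = 66°  [same arc QP]
3. ∠PQX = 97°  [△QXP]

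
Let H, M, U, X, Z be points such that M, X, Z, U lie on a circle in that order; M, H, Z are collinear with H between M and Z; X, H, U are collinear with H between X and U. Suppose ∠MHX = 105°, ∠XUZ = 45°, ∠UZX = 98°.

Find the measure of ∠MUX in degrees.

∠MUX = 68°

1. ∠XMZ = 45°  [same arc XZ]
2. ∠UMX = 82°  [cyclic MXZU, opposite ∠M+∠Z]
3. ∠MXU = 30°  [△MHX]
4. ∠MUX = 68°  [△MXU]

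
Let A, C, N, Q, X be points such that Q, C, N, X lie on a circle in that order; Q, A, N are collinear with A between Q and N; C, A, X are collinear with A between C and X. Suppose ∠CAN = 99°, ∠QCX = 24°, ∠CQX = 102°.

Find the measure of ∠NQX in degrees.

∠NQX = 27°

1. ∠QAX = 99°  [vertical angles at A]
2. ∠CXQ = 54°  [△QCX]
3. ∠NQX = 27°  [△QAX]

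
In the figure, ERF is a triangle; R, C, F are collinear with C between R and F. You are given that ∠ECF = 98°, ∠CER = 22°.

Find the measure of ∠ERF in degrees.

∠ERF = 76°

1. ∠ECR = 82°  [linear pair at C on RF]
2. ∠CRE = 76°  [△ERC]
3. ∠ERF = 76°  [C on ray RF]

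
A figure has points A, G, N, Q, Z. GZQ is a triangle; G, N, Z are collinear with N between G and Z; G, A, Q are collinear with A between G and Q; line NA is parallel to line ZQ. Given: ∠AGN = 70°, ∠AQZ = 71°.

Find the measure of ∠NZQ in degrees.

∠NZQ = 39°

1. ∠QGZ = 70°  [N on GZ, A on GQ]
2. ∠GQZ = 71°  [A on ray QG]
3. ∠GZQ = 39°  [△GZQ]
4. ∠NZQ = 39°  [N on ray ZG]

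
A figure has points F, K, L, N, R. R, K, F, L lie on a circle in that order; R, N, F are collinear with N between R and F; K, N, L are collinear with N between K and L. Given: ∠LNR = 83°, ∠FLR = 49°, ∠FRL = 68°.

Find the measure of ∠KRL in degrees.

∠KRL = 88°

1. ∠KLR = 29°  [△RNL]
2. ∠LFR = 63°  [△RFL]
3. ∠LKR = 63°  [same arc RL]
4. ∠KRL = 88°  [△RKL]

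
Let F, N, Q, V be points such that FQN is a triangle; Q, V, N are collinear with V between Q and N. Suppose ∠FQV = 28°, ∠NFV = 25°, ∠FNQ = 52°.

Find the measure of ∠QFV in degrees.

∠QFV = 75°

1. ∠FNV = 52°  [V on ray NQ]
2. ∠FVN = 103°  [△FVN]
3. ∠FVQ = 77°  [linear pair at V on QN]
4. ∠QFV = 75°  [△FQV]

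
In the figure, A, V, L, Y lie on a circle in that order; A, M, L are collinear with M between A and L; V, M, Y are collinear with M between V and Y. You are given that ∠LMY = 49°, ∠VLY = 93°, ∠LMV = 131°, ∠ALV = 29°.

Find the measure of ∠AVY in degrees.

∠AVY = 64°

1. ∠VAY = 87°  [cyclic AVLY, opposite ∠A+∠L]
2. ∠AYV = 29°  [same arc AV]
3. ∠AVY = 64°  [△AVY]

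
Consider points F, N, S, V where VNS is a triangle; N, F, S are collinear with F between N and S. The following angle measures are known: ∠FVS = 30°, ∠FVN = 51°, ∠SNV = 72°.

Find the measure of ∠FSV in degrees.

1. ∠FNV = 72°  [F on ray NS]
2. ∠NFV = 57°  [△VNF]
3. ∠SFV = 123°  [linear pair at F on NS]
4. ∠FSV = 27°  [△VFS]

∠FSV = 27°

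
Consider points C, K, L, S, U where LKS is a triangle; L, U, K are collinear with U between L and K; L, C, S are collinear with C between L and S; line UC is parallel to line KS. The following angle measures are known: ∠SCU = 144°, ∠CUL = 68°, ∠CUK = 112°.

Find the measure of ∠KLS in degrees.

1. ∠LCU = 36°  [linear pair at C on LS]
2. ∠CLU = 76°  [△LUC]
3. ∠KLS = 76°  [U on LK, C on LS]

∠KLS = 76°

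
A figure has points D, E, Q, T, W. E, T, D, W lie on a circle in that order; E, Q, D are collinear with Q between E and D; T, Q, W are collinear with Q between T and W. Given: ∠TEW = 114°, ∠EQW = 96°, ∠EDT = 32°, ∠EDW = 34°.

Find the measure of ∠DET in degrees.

1. ∠DQT = 96°  [vertical angles at Q]
2. ∠ETW = 34°  [same arc EW]
3. ∠EQT = 84°  [linear pair at Q on ED]
4. ∠DET = 62°  [△EQT]

∠DET = 62°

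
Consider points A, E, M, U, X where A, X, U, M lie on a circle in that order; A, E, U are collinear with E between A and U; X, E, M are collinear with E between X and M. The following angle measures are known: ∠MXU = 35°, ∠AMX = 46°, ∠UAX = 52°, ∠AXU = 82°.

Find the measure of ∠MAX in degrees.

1. ∠UMX = 52°  [same arc XU]
2. ∠MUX = 93°  [△XUM]
3. ∠MAX = 87°  [cyclic AXUM, opposite ∠A+∠U]

∠MAX = 87°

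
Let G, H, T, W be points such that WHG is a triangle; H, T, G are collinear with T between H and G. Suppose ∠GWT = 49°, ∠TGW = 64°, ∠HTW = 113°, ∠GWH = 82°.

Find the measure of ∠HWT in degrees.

1. ∠HGW = 64°  [T on ray GH]
2. ∠GHW = 34°  [△WHG]
3. ∠THW = 34°  [T on ray HG]
4. ∠HWT = 33°  [△WHT]

∠HWT = 33°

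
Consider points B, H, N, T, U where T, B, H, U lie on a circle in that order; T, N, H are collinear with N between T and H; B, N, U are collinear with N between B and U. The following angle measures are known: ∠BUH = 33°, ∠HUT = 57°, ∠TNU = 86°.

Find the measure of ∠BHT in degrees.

1. ∠BTH = 33°  [same arc BH]
2. ∠HBT = 123°  [cyclic TBHU, opposite ∠B+∠U]
3. ∠BHT = 24°  [△TBH]

∠BHT = 24°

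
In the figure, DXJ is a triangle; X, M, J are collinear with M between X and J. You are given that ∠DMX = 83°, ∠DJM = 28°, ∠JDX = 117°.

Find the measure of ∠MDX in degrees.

1. ∠DJX = 28°  [M on ray JX]
2. ∠DXJ = 35°  [△DXJ]
3. ∠DXM = 35°  [M on ray XJ]
4. ∠MDX = 62°  [△DXM]

∠MDX = 62°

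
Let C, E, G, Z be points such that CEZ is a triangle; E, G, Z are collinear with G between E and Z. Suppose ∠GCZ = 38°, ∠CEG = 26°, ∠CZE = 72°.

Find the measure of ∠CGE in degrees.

1. ∠CZG = 72°  [G on ray ZE]
2. ∠CGZ = 70°  [△CGZ]
3. ∠CGE = 110°  [linear pair at G on EZ]

∠CGE = 110°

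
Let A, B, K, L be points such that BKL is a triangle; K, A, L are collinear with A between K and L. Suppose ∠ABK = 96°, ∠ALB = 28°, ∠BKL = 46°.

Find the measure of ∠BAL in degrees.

1. ∠AKB = 46°  [A on ray KL]
2. ∠BAK = 38°  [△BKA]
3. ∠BAL = 142°  [linear pair at A on KL]

∠BAL = 142°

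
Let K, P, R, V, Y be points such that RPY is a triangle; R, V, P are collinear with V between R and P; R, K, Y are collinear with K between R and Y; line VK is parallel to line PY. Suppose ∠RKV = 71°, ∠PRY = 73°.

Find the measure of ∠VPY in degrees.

1. ∠PYR = 71°  [VK∥PY, corresponding at K]
2. ∠RPY = 36°  [△RPY]
3. ∠VPY = 36°  [V on ray PR]

∠VPY = 36°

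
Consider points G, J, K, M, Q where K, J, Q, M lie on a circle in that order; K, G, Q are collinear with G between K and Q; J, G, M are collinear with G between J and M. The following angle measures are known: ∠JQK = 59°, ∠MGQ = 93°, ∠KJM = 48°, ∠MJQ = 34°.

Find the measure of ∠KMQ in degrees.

1. ∠KQM = 48°  [same arc KM]
2. ∠MKQ = 34°  [same arc QM]
3. ∠KMQ = 98°  [△KQM]

∠KMQ = 98°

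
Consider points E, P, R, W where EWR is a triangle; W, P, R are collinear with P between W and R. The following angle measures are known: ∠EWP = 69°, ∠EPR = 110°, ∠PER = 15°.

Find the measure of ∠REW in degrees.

∠REW = 56°

1. ∠EWR = 69°  [P on ray WR]
2. ∠ERP = 55°  [△EPR]
3. ∠ERW = 55°  [P on ray RW]
4. ∠REW = 56°  [△EWR]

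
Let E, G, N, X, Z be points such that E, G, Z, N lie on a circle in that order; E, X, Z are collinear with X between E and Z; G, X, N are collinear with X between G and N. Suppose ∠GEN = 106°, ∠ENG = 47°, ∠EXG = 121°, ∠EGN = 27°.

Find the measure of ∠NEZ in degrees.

1. ∠EZG = 47°  [same arc EG]
2. ∠GXZ = 59°  [linear pair at X on EZ]
3. ∠NGZ = 74°  [△GXZ]
4. ∠NEZ = 74°  [same arc ZN]

∠NEZ = 74°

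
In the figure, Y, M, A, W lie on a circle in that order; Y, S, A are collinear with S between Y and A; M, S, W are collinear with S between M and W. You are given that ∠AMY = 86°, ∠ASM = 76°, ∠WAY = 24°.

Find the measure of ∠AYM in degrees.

∠AYM = 52°

1. ∠MSY = 104°  [linear pair at S on YA]
2. ∠WMY = 24°  [same arc YW]
3. ∠AYM = 52°  [△YSM]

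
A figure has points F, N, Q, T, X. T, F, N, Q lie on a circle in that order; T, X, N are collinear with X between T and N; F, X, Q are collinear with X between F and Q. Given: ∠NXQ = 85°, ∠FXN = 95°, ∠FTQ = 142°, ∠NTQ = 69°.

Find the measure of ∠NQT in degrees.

1. ∠FNQ = 38°  [cyclic TFNQ, opposite ∠T+∠N]
2. ∠NFQ = 69°  [same arc NQ]
3. ∠FQN = 73°  [△FNQ]
4. ∠QNT = 22°  [△NXQ]
5. ∠NQT = 89°  [△TNQ]

∠NQT = 89°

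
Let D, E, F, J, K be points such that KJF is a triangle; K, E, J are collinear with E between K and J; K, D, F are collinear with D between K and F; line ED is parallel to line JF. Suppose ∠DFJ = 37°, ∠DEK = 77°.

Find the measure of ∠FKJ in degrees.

∠FKJ = 66°

1. ∠JFK = 37°  [D on ray FK]
2. ∠FJK = 77°  [ED∥JF, corresponding at E]
3. ∠FKJ = 66°  [△KJF]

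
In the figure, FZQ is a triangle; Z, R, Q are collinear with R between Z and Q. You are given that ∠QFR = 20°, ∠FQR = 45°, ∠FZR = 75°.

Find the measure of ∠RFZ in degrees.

1. ∠FRQ = 115°  [△FRQ]
2. ∠FRZ = 65°  [linear pair at R on ZQ]
3. ∠RFZ = 40°  [△FZR]

∠RFZ = 40°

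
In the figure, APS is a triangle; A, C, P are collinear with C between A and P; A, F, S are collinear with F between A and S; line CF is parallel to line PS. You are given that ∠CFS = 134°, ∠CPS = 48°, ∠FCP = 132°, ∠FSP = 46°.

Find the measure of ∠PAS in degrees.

∠PAS = 86°

1. ∠APS = 48°  [C on ray PA]
2. ∠ASP = 46°  [F on ray SA]
3. ∠PAS = 86°  [△APS]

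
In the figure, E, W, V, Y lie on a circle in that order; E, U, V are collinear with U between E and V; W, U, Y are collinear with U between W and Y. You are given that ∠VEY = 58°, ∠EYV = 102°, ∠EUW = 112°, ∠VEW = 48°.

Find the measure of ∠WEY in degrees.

1. ∠VWY = 58°  [same arc VY]
2. ∠VYW = 48°  [same arc WV]
3. ∠WVY = 74°  [△WVY]
4. ∠WEY = 106°  [cyclic EWVY, opposite ∠E+∠V]

∠WEY = 106°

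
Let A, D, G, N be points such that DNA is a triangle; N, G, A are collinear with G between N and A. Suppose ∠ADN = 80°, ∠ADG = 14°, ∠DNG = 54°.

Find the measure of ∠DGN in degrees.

1. ∠AND = 54°  [G on ray NA]
2. ∠DAN = 46°  [△DNA]
3. ∠DAG = 46°  [G on ray AN]
4. ∠AGD = 120°  [△DGA]
5. ∠DGN = 60°  [linear pair at G on NA]

∠DGN = 60°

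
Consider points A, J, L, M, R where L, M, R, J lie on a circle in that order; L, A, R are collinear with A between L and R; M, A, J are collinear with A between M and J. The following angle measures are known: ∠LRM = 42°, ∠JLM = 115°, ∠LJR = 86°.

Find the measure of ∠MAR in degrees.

∠MAR = 67°

1. ∠LJM = 42°  [same arc LM]
2. ∠JML = 23°  [△LMJ]
3. ∠LMR = 94°  [cyclic LMRJ, opposite ∠M+∠J]
4. ∠MLR = 44°  [△LMR]
5. ∠LAM = 113°  [△LAM]
6. ∠MAR = 67°  [linear pair at A on LR]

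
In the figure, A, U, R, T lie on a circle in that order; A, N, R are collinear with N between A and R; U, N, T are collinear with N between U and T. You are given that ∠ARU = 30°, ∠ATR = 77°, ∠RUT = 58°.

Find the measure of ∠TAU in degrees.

1. ∠ATU = 30°  [same arc AU]
2. ∠RNU = 92°  [△UNR]
3. ∠AUR = 103°  [cyclic AURT, opposite ∠U+∠T]
4. ∠ANU = 88°  [linear pair at N on AR]
5. ∠RAU = 47°  [△AUR]
6. ∠AUT = 45°  [△ANU]
7. ∠TAU = 105°  [△AUT]

∠TAU = 105°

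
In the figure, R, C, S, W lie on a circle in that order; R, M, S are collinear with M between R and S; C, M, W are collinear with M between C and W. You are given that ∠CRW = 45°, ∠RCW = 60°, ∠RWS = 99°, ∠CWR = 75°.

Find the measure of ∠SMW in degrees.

∠SMW = 96°

1. ∠RSW = 60°  [same arc RW]
2. ∠SRW = 21°  [△RSW]
3. ∠RMW = 84°  [△RMW]
4. ∠SMW = 96°  [linear pair at M on RS]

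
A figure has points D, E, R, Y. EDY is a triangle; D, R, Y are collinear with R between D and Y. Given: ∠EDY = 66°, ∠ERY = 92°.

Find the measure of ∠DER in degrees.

1. ∠EDR = 66°  [R on ray DY]
2. ∠DRE = 88°  [linear pair at R on DY]
3. ∠DER = 26°  [△EDR]

∠DER = 26°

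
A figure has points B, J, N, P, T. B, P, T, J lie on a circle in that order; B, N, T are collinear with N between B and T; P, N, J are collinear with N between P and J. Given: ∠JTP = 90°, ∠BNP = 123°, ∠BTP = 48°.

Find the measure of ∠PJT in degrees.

∠PJT = 15°

1. ∠PNT = 57°  [linear pair at N on BT]
2. ∠JPT = 75°  [△PNT]
3. ∠PJT = 15°  [△PTJ]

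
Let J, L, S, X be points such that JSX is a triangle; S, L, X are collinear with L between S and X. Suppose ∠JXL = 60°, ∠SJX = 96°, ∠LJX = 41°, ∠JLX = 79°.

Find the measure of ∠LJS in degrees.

∠LJS = 55°

1. ∠JXS = 60°  [L on ray XS]
2. ∠JSX = 24°  [△JSX]
3. ∠JLS = 101°  [linear pair at L on SX]
4. ∠JSL = 24°  [L on ray SX]
5. ∠LJS = 55°  [△JSL]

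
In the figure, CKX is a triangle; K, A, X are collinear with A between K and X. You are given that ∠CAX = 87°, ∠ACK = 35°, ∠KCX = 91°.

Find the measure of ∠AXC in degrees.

1. ∠CAK = 93°  [linear pair at A on KX]
2. ∠AKC = 52°  [△CKA]
3. ∠CKX = 52°  [A on ray KX]
4. ∠CXK = 37°  [△CKX]
5. ∠AXC = 37°  [A on ray XK]

∠AXC = 37°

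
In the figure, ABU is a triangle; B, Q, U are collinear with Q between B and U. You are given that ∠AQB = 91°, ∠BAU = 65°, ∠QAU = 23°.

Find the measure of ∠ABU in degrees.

∠ABU = 47°

1. ∠AQU = 89°  [linear pair at Q on BU]
2. ∠AUQ = 68°  [△AQU]
3. ∠AUB = 68°  [Q on ray UB]
4. ∠ABU = 47°  [△ABU]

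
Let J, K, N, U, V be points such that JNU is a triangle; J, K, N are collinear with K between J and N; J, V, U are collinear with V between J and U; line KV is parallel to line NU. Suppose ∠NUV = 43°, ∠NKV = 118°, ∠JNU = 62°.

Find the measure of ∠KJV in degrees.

∠KJV = 75°

1. ∠JUN = 43°  [V on ray UJ]
2. ∠JKV = 62°  [linear pair at K on JN]
3. ∠JVK = 43°  [KV∥NU, corresponding at V]
4. ∠KJV = 75°  [△JKV]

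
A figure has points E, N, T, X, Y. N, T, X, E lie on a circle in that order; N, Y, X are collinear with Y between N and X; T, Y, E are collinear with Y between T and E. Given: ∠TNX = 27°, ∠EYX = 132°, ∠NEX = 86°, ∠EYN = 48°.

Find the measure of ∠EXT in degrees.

∠EXT = 80°

1. ∠TEX = 27°  [same arc TX]
2. ∠EXN = 21°  [△XYE]
3. ∠ENX = 73°  [△NXE]
4. ∠ETX = 73°  [same arc XE]
5. ∠EXT = 80°  [△TXE]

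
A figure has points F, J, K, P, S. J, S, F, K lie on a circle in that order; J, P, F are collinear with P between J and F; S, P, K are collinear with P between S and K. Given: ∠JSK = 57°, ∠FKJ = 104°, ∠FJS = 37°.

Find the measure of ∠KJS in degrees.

1. ∠JFK = 57°  [same arc JK]
2. ∠FJK = 19°  [△JFK]
3. ∠FKS = 37°  [same arc SF]
4. ∠FSK = 19°  [same arc FK]
5. ∠KFS = 124°  [△SFK]
6. ∠KJS = 56°  [cyclic JSFK, opposite ∠J+∠F]

∠KJS = 56°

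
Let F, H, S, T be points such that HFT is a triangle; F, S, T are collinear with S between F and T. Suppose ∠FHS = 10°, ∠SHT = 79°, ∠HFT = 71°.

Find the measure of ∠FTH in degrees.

1. ∠HFS = 71°  [S on ray FT]
2. ∠FSH = 99°  [△HFS]
3. ∠HST = 81°  [linear pair at S on FT]
4. ∠HTS = 20°  [△HST]
5. ∠FTH = 20°  [S on ray TF]

∠FTH = 20°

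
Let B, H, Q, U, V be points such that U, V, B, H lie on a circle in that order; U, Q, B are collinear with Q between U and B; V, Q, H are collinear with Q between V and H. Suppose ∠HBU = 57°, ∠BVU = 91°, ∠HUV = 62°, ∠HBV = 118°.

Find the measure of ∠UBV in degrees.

∠UBV = 61°

1. ∠HVU = 57°  [same arc UH]
2. ∠UHV = 61°  [△UVH]
3. ∠UBV = 61°  [same arc UV]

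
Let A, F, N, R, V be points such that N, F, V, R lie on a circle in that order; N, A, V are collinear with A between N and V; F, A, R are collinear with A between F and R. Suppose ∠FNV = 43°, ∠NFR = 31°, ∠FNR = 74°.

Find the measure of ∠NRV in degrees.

1. ∠FRV = 43°  [same arc FV]
2. ∠NVR = 31°  [same arc NR]
3. ∠FVR = 106°  [cyclic NFVR, opposite ∠N+∠V]
4. ∠RFV = 31°  [△FVR]
5. ∠RNV = 31°  [same arc VR]
6. ∠NRV = 118°  [△NVR]

∠NRV = 118°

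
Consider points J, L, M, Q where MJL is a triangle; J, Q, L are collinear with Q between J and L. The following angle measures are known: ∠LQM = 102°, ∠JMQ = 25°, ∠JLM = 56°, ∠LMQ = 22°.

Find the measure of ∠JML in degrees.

1. ∠JQM = 78°  [linear pair at Q on JL]
2. ∠MJQ = 77°  [△MJQ]
3. ∠LJM = 77°  [Q on ray JL]
4. ∠JML = 47°  [△MJL]

∠JML = 47°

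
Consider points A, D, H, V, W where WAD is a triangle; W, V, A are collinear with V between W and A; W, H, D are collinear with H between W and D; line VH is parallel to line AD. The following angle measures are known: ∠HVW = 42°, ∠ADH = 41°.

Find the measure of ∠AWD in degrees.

1. ∠DAW = 42°  [VH∥AD, corresponding at V]
2. ∠ADW = 41°  [H on ray DW]
3. ∠AWD = 97°  [△WAD]

∠AWD = 97°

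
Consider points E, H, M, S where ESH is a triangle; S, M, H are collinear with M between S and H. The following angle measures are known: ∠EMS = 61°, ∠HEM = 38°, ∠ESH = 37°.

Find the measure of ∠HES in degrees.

∠HES = 120°

1. ∠EMH = 119°  [linear pair at M on SH]
2. ∠EHM = 23°  [△EMH]
3. ∠EHS = 23°  [M on ray HS]
4. ∠HES = 120°  [△ESH]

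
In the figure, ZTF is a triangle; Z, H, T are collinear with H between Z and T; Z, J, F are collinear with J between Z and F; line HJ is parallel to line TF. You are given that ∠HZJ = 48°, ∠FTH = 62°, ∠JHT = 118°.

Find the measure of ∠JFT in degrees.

1. ∠FZT = 48°  [H on ZT, J on ZF]
2. ∠FTZ = 62°  [H on ray TZ]
3. ∠TFZ = 70°  [△ZTF]
4. ∠JFT = 70°  [J on ray FZ]

∠JFT = 70°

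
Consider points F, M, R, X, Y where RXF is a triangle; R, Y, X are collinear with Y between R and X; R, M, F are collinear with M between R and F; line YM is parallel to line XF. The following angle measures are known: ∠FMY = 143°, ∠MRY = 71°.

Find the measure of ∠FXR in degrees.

1. ∠RMY = 37°  [linear pair at M on RF]
2. ∠MYR = 72°  [△RYM]
3. ∠FXR = 72°  [YM∥XF, corresponding at Y]

∠FXR = 72°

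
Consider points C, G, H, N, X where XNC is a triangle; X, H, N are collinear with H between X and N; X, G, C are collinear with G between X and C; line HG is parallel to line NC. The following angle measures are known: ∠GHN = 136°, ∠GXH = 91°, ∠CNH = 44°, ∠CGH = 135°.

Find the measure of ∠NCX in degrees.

1. ∠GHX = 44°  [linear pair at H on XN]
2. ∠HGX = 45°  [△XHG]
3. ∠NCX = 45°  [HG∥NC, corresponding at G]

∠NCX = 45°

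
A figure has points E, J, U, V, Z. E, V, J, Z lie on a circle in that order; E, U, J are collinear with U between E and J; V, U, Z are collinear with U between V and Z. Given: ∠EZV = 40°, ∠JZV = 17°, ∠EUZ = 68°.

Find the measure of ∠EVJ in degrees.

1. ∠EJV = 40°  [same arc EV]
2. ∠JEV = 17°  [same arc VJ]
3. ∠EVJ = 123°  [△EVJ]

∠EVJ = 123°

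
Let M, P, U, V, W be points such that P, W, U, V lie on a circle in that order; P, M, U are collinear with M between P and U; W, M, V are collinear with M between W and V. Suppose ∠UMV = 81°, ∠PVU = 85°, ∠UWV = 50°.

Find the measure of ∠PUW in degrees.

∠PUW = 31°

1. ∠PMW = 81°  [vertical angles at M]
2. ∠UMW = 99°  [linear pair at M on PU]
3. ∠PUW = 31°  [△WMU]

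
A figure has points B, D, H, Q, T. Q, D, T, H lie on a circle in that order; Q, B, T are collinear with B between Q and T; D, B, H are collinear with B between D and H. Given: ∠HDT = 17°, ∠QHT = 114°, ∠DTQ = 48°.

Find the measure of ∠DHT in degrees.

∠DHT = 66°

1. ∠QDT = 66°  [cyclic QDTH, opposite ∠D+∠H]
2. ∠DQT = 66°  [△QDT]
3. ∠DHT = 66°  [same arc DT]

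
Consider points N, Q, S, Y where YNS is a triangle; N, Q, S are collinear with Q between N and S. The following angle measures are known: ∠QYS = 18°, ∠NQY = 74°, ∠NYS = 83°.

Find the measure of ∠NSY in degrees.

1. ∠SQY = 106°  [linear pair at Q on NS]
2. ∠QSY = 56°  [△YQS]
3. ∠NSY = 56°  [Q on ray SN]

∠NSY = 56°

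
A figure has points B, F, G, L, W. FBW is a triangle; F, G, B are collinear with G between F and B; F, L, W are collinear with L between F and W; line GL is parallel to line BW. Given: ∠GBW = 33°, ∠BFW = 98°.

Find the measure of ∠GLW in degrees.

1. ∠FBW = 33°  [G on ray BF]
2. ∠BWF = 49°  [△FBW]
3. ∠FLG = 49°  [GL∥BW, corresponding at L]
4. ∠GLW = 131°  [linear pair at L on FW]

∠GLW = 131°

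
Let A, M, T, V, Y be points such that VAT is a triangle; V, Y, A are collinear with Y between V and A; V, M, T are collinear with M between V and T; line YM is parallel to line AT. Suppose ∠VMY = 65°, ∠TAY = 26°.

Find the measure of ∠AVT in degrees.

1. ∠ATV = 65°  [YM∥AT, corresponding at M]
2. ∠TAV = 26°  [Y on ray AV]
3. ∠AVT = 89°  [△VAT]

∠AVT = 89°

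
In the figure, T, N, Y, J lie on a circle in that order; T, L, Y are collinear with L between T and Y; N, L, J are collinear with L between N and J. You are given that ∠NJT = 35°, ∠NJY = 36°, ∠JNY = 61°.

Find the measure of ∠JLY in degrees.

∠JLY = 96°

1. ∠JTY = 61°  [same arc YJ]
2. ∠JLT = 84°  [△TLJ]
3. ∠JLY = 96°  [linear pair at L on TY]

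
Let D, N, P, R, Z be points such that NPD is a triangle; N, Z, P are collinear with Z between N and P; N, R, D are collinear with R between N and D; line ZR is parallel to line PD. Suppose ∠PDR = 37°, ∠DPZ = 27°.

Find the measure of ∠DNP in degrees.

∠DNP = 116°

1. ∠NDP = 37°  [R on ray DN]
2. ∠DPN = 27°  [Z on ray PN]
3. ∠DNP = 116°  [△NPD]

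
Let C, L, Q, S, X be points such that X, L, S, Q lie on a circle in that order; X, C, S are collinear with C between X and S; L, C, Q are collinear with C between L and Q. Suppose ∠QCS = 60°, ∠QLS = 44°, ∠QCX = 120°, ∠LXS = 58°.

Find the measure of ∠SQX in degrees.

∠SQX = 74°

1. ∠QXS = 44°  [same arc SQ]
2. ∠LQS = 58°  [same arc LS]
3. ∠QSX = 62°  [△SCQ]
4. ∠SQX = 74°  [△XSQ]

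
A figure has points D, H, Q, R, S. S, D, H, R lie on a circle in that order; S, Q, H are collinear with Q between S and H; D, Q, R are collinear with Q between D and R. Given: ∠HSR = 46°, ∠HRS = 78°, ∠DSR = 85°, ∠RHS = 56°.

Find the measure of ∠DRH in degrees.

1. ∠HDR = 46°  [same arc HR]
2. ∠DHR = 95°  [cyclic SDHR, opposite ∠S+∠H]
3. ∠DRH = 39°  [△DHR]

∠DRH = 39°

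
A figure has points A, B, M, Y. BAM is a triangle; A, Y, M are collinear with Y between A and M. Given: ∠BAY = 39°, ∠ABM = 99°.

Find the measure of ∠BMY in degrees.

∠BMY = 42°

1. ∠BAM = 39°  [Y on ray AM]
2. ∠AMB = 42°  [△BAM]
3. ∠BMY = 42°  [Y on ray MA]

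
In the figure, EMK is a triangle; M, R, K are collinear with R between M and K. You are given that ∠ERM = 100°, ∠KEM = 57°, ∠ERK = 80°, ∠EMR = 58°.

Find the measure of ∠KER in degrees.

∠KER = 35°

1. ∠EMK = 58°  [R on ray MK]
2. ∠EKM = 65°  [△EMK]
3. ∠EKR = 65°  [R on ray KM]
4. ∠KER = 35°  [△ERK]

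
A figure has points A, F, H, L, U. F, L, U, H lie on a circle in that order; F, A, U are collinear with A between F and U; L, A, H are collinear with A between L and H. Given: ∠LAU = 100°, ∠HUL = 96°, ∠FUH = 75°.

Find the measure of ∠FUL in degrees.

1. ∠HFL = 84°  [cyclic FLUH, opposite ∠F+∠U]
2. ∠FLH = 75°  [same arc FH]
3. ∠FHL = 21°  [△FLH]
4. ∠FUL = 21°  [same arc FL]

∠FUL = 21°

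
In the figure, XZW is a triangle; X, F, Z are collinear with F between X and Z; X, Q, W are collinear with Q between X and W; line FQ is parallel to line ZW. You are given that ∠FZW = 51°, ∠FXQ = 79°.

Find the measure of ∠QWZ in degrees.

1. ∠WZX = 51°  [F on ray ZX]
2. ∠WXZ = 79°  [F on XZ, Q on XW]
3. ∠XWZ = 50°  [△XZW]
4. ∠QWZ = 50°  [Q on ray WX]

∠QWZ = 50°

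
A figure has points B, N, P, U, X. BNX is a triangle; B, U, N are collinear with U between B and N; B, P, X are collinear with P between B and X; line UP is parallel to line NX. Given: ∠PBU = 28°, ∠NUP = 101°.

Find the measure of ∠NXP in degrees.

1. ∠BUP = 79°  [linear pair at U on BN]
2. ∠BPU = 73°  [△BUP]
3. ∠UPX = 107°  [linear pair at P on BX]
4. ∠NXP = 73°  [UP∥NX, co-interior at X–P]

∠NXP = 73°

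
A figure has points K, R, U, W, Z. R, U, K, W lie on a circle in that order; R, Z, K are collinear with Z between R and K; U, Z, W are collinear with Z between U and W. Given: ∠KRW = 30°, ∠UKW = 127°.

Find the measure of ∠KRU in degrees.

1. ∠KUW = 30°  [same arc KW]
2. ∠KWU = 23°  [△UKW]
3. ∠KRU = 23°  [same arc UK]

∠KRU = 23°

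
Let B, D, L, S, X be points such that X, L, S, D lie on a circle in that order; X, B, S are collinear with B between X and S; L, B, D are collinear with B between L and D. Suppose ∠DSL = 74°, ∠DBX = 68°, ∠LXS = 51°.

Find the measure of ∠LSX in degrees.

∠LSX = 57°

1. ∠LBS = 68°  [vertical angles at B]
2. ∠LDS = 51°  [same arc LS]
3. ∠DLS = 55°  [△LSD]
4. ∠LSX = 57°  [△LBS]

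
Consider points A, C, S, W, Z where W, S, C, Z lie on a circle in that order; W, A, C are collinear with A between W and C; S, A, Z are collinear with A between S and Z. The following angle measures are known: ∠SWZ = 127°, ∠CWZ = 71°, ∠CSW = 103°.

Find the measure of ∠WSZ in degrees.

∠WSZ = 32°

1. ∠CZW = 77°  [cyclic WSCZ, opposite ∠S+∠Z]
2. ∠WCZ = 32°  [△WCZ]
3. ∠WSZ = 32°  [same arc WZ]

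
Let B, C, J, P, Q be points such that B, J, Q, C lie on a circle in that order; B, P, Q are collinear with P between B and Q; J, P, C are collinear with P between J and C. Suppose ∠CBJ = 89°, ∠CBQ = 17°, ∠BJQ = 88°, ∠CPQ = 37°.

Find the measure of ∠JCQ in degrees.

1. ∠CQJ = 91°  [cyclic BJQC, opposite ∠B+∠Q]
2. ∠CJQ = 17°  [same arc QC]
3. ∠JCQ = 72°  [△JQC]

∠JCQ = 72°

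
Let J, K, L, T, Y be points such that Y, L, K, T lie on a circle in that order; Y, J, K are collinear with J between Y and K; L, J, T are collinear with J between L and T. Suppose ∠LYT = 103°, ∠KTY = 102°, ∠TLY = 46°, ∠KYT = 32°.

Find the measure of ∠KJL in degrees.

∠KJL = 117°

1. ∠LTY = 31°  [△YLT]
2. ∠KLT = 32°  [same arc KT]
3. ∠LKY = 31°  [same arc YL]
4. ∠KJL = 117°  [△LJK]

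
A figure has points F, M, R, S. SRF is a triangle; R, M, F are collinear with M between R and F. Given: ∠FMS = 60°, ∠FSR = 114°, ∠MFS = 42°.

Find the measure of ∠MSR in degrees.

1. ∠RMS = 120°  [linear pair at M on RF]
2. ∠RFS = 42°  [M on ray FR]
3. ∠FRS = 24°  [△SRF]
4. ∠MRS = 24°  [M on ray RF]
5. ∠MSR = 36°  [△SRM]

∠MSR = 36°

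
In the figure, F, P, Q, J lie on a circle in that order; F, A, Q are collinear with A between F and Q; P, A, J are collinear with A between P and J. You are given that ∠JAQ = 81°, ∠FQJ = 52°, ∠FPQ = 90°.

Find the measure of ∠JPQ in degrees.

∠JPQ = 38°

1. ∠FJQ = 90°  [cyclic FPQJ, opposite ∠P+∠J]
2. ∠JFQ = 38°  [△FQJ]
3. ∠JPQ = 38°  [same arc QJ]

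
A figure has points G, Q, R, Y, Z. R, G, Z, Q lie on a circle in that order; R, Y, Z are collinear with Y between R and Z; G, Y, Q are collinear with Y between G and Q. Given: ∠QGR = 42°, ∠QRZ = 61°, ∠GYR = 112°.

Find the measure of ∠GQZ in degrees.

∠GQZ = 26°

1. ∠QZR = 42°  [same arc RQ]
2. ∠QYZ = 112°  [vertical angles at Y]
3. ∠GQZ = 26°  [△ZYQ]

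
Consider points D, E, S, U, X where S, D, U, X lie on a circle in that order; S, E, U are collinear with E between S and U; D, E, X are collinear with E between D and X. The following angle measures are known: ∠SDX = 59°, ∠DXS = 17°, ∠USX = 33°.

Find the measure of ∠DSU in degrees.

1. ∠DSX = 104°  [△SDX]
2. ∠UDX = 33°  [same arc UX]
3. ∠DUX = 76°  [cyclic SDUX, opposite ∠S+∠U]
4. ∠DXU = 71°  [△DUX]
5. ∠DSU = 71°  [same arc DU]

∠DSU = 71°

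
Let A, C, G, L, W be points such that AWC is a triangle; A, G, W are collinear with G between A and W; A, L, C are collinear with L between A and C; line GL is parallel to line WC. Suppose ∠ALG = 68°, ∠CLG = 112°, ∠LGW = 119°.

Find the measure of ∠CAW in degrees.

∠CAW = 51°

1. ∠AGL = 61°  [linear pair at G on AW]
2. ∠GAL = 51°  [△AGL]
3. ∠CAW = 51°  [G on AW, L on AC]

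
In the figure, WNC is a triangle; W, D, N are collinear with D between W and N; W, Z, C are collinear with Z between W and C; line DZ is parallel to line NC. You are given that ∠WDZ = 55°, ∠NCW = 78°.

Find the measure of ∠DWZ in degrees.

1. ∠CNW = 55°  [DZ∥NC, corresponding at D]
2. ∠CWN = 47°  [△WNC]
3. ∠DWZ = 47°  [D on WN, Z on WC]

∠DWZ = 47°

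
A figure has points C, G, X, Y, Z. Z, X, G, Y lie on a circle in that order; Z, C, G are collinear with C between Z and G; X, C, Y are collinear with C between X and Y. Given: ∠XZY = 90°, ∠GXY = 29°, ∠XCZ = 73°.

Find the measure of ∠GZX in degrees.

∠GZX = 61°

1. ∠XGY = 90°  [cyclic ZXGY, opposite ∠Z+∠G]
2. ∠GYX = 61°  [△XGY]
3. ∠GZX = 61°  [same arc XG]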